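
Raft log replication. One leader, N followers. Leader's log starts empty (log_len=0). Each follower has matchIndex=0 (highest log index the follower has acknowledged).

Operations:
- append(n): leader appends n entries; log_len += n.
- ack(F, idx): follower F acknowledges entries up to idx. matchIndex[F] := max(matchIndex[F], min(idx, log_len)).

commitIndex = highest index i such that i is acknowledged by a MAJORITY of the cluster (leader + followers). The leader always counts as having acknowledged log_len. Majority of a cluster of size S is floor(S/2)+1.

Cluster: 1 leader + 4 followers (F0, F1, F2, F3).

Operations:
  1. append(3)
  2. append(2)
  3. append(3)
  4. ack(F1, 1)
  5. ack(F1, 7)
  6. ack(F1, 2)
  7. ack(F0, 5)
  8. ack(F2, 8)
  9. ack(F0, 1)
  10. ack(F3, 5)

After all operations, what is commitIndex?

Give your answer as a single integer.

Op 1: append 3 -> log_len=3
Op 2: append 2 -> log_len=5
Op 3: append 3 -> log_len=8
Op 4: F1 acks idx 1 -> match: F0=0 F1=1 F2=0 F3=0; commitIndex=0
Op 5: F1 acks idx 7 -> match: F0=0 F1=7 F2=0 F3=0; commitIndex=0
Op 6: F1 acks idx 2 -> match: F0=0 F1=7 F2=0 F3=0; commitIndex=0
Op 7: F0 acks idx 5 -> match: F0=5 F1=7 F2=0 F3=0; commitIndex=5
Op 8: F2 acks idx 8 -> match: F0=5 F1=7 F2=8 F3=0; commitIndex=7
Op 9: F0 acks idx 1 -> match: F0=5 F1=7 F2=8 F3=0; commitIndex=7
Op 10: F3 acks idx 5 -> match: F0=5 F1=7 F2=8 F3=5; commitIndex=7

Answer: 7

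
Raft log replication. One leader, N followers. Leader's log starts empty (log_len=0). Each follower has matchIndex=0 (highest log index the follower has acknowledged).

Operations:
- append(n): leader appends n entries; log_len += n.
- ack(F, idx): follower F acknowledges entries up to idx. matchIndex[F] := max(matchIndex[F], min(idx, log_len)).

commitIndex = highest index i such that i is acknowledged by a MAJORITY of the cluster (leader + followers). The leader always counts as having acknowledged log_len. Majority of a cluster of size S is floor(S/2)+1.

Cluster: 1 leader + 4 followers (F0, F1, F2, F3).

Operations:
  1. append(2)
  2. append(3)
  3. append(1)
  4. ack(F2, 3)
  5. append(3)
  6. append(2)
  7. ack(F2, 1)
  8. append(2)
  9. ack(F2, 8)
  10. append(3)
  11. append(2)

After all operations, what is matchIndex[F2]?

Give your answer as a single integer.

Answer: 8

Derivation:
Op 1: append 2 -> log_len=2
Op 2: append 3 -> log_len=5
Op 3: append 1 -> log_len=6
Op 4: F2 acks idx 3 -> match: F0=0 F1=0 F2=3 F3=0; commitIndex=0
Op 5: append 3 -> log_len=9
Op 6: append 2 -> log_len=11
Op 7: F2 acks idx 1 -> match: F0=0 F1=0 F2=3 F3=0; commitIndex=0
Op 8: append 2 -> log_len=13
Op 9: F2 acks idx 8 -> match: F0=0 F1=0 F2=8 F3=0; commitIndex=0
Op 10: append 3 -> log_len=16
Op 11: append 2 -> log_len=18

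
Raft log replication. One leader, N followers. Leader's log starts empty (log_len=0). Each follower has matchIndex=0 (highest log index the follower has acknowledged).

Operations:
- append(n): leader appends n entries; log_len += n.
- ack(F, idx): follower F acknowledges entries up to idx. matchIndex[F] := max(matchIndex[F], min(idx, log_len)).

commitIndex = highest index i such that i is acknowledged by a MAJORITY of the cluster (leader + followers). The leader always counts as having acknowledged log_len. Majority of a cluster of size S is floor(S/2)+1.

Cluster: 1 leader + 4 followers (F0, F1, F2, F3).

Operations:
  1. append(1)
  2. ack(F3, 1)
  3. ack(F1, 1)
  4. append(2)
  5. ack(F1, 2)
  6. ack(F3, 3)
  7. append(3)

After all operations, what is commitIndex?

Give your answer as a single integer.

Op 1: append 1 -> log_len=1
Op 2: F3 acks idx 1 -> match: F0=0 F1=0 F2=0 F3=1; commitIndex=0
Op 3: F1 acks idx 1 -> match: F0=0 F1=1 F2=0 F3=1; commitIndex=1
Op 4: append 2 -> log_len=3
Op 5: F1 acks idx 2 -> match: F0=0 F1=2 F2=0 F3=1; commitIndex=1
Op 6: F3 acks idx 3 -> match: F0=0 F1=2 F2=0 F3=3; commitIndex=2
Op 7: append 3 -> log_len=6

Answer: 2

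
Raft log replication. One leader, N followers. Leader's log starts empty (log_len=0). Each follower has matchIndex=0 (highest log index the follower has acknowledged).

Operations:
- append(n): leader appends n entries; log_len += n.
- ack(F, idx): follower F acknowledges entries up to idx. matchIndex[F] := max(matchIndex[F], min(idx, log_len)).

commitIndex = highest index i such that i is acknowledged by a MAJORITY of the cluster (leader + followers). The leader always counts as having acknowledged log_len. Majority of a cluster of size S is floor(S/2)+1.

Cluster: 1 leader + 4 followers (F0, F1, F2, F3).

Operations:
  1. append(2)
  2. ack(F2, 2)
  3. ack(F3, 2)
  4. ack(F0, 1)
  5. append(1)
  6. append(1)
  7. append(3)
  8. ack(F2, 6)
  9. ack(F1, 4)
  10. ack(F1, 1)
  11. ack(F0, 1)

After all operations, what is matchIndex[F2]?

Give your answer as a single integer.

Op 1: append 2 -> log_len=2
Op 2: F2 acks idx 2 -> match: F0=0 F1=0 F2=2 F3=0; commitIndex=0
Op 3: F3 acks idx 2 -> match: F0=0 F1=0 F2=2 F3=2; commitIndex=2
Op 4: F0 acks idx 1 -> match: F0=1 F1=0 F2=2 F3=2; commitIndex=2
Op 5: append 1 -> log_len=3
Op 6: append 1 -> log_len=4
Op 7: append 3 -> log_len=7
Op 8: F2 acks idx 6 -> match: F0=1 F1=0 F2=6 F3=2; commitIndex=2
Op 9: F1 acks idx 4 -> match: F0=1 F1=4 F2=6 F3=2; commitIndex=4
Op 10: F1 acks idx 1 -> match: F0=1 F1=4 F2=6 F3=2; commitIndex=4
Op 11: F0 acks idx 1 -> match: F0=1 F1=4 F2=6 F3=2; commitIndex=4

Answer: 6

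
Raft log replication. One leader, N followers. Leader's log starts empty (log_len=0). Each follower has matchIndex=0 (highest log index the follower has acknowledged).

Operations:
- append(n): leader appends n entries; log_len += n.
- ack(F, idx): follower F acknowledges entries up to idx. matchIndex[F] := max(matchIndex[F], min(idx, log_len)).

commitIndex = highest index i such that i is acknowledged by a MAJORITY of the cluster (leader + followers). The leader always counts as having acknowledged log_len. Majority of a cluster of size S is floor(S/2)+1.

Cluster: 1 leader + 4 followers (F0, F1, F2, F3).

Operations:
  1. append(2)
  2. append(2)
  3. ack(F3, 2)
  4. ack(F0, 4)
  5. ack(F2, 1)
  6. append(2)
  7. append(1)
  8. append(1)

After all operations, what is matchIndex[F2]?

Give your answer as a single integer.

Op 1: append 2 -> log_len=2
Op 2: append 2 -> log_len=4
Op 3: F3 acks idx 2 -> match: F0=0 F1=0 F2=0 F3=2; commitIndex=0
Op 4: F0 acks idx 4 -> match: F0=4 F1=0 F2=0 F3=2; commitIndex=2
Op 5: F2 acks idx 1 -> match: F0=4 F1=0 F2=1 F3=2; commitIndex=2
Op 6: append 2 -> log_len=6
Op 7: append 1 -> log_len=7
Op 8: append 1 -> log_len=8

Answer: 1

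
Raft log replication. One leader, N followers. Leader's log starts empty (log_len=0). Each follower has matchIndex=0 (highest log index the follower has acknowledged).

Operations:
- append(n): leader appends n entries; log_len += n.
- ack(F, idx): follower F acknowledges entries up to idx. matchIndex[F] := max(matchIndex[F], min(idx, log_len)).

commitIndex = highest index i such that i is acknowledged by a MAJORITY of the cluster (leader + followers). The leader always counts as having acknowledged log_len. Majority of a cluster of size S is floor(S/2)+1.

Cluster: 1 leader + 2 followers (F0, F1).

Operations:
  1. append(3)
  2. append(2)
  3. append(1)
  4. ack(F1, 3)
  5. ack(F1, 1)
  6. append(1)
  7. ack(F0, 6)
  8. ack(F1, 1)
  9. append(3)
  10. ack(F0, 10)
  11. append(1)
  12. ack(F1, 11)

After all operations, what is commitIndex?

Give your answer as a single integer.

Op 1: append 3 -> log_len=3
Op 2: append 2 -> log_len=5
Op 3: append 1 -> log_len=6
Op 4: F1 acks idx 3 -> match: F0=0 F1=3; commitIndex=3
Op 5: F1 acks idx 1 -> match: F0=0 F1=3; commitIndex=3
Op 6: append 1 -> log_len=7
Op 7: F0 acks idx 6 -> match: F0=6 F1=3; commitIndex=6
Op 8: F1 acks idx 1 -> match: F0=6 F1=3; commitIndex=6
Op 9: append 3 -> log_len=10
Op 10: F0 acks idx 10 -> match: F0=10 F1=3; commitIndex=10
Op 11: append 1 -> log_len=11
Op 12: F1 acks idx 11 -> match: F0=10 F1=11; commitIndex=11

Answer: 11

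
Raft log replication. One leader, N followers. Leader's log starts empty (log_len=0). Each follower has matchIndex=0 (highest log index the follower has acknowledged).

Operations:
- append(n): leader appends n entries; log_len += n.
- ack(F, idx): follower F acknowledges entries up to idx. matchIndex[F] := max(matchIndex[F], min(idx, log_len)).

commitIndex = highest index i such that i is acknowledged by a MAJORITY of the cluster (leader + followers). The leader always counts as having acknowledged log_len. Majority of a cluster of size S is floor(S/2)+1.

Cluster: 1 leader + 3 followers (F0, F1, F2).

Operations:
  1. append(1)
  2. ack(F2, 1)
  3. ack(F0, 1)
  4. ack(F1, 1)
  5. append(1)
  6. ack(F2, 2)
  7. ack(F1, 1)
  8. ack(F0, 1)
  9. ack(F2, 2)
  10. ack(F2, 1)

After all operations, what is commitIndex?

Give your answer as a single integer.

Answer: 1

Derivation:
Op 1: append 1 -> log_len=1
Op 2: F2 acks idx 1 -> match: F0=0 F1=0 F2=1; commitIndex=0
Op 3: F0 acks idx 1 -> match: F0=1 F1=0 F2=1; commitIndex=1
Op 4: F1 acks idx 1 -> match: F0=1 F1=1 F2=1; commitIndex=1
Op 5: append 1 -> log_len=2
Op 6: F2 acks idx 2 -> match: F0=1 F1=1 F2=2; commitIndex=1
Op 7: F1 acks idx 1 -> match: F0=1 F1=1 F2=2; commitIndex=1
Op 8: F0 acks idx 1 -> match: F0=1 F1=1 F2=2; commitIndex=1
Op 9: F2 acks idx 2 -> match: F0=1 F1=1 F2=2; commitIndex=1
Op 10: F2 acks idx 1 -> match: F0=1 F1=1 F2=2; commitIndex=1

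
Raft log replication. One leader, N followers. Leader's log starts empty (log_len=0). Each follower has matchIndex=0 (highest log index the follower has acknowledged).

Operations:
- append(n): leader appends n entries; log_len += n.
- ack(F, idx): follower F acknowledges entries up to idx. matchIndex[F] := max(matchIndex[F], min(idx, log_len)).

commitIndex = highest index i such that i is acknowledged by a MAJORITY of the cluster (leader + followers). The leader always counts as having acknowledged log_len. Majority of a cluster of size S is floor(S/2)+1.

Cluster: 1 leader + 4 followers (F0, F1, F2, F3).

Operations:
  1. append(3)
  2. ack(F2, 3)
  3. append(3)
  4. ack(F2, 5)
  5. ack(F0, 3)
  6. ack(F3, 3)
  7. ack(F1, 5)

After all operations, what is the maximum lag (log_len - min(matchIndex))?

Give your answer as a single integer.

Op 1: append 3 -> log_len=3
Op 2: F2 acks idx 3 -> match: F0=0 F1=0 F2=3 F3=0; commitIndex=0
Op 3: append 3 -> log_len=6
Op 4: F2 acks idx 5 -> match: F0=0 F1=0 F2=5 F3=0; commitIndex=0
Op 5: F0 acks idx 3 -> match: F0=3 F1=0 F2=5 F3=0; commitIndex=3
Op 6: F3 acks idx 3 -> match: F0=3 F1=0 F2=5 F3=3; commitIndex=3
Op 7: F1 acks idx 5 -> match: F0=3 F1=5 F2=5 F3=3; commitIndex=5

Answer: 3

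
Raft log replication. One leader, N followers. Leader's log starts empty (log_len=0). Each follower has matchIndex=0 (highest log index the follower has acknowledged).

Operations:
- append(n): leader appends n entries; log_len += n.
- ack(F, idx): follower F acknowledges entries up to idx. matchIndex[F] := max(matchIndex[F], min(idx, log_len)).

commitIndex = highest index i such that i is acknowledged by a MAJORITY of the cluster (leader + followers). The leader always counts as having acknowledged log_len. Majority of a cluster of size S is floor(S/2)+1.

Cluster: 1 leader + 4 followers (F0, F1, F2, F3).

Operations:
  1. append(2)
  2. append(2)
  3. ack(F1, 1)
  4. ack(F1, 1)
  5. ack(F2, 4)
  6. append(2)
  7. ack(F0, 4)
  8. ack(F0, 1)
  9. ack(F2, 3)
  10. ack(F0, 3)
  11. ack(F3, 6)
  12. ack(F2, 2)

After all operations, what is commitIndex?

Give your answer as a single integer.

Op 1: append 2 -> log_len=2
Op 2: append 2 -> log_len=4
Op 3: F1 acks idx 1 -> match: F0=0 F1=1 F2=0 F3=0; commitIndex=0
Op 4: F1 acks idx 1 -> match: F0=0 F1=1 F2=0 F3=0; commitIndex=0
Op 5: F2 acks idx 4 -> match: F0=0 F1=1 F2=4 F3=0; commitIndex=1
Op 6: append 2 -> log_len=6
Op 7: F0 acks idx 4 -> match: F0=4 F1=1 F2=4 F3=0; commitIndex=4
Op 8: F0 acks idx 1 -> match: F0=4 F1=1 F2=4 F3=0; commitIndex=4
Op 9: F2 acks idx 3 -> match: F0=4 F1=1 F2=4 F3=0; commitIndex=4
Op 10: F0 acks idx 3 -> match: F0=4 F1=1 F2=4 F3=0; commitIndex=4
Op 11: F3 acks idx 6 -> match: F0=4 F1=1 F2=4 F3=6; commitIndex=4
Op 12: F2 acks idx 2 -> match: F0=4 F1=1 F2=4 F3=6; commitIndex=4

Answer: 4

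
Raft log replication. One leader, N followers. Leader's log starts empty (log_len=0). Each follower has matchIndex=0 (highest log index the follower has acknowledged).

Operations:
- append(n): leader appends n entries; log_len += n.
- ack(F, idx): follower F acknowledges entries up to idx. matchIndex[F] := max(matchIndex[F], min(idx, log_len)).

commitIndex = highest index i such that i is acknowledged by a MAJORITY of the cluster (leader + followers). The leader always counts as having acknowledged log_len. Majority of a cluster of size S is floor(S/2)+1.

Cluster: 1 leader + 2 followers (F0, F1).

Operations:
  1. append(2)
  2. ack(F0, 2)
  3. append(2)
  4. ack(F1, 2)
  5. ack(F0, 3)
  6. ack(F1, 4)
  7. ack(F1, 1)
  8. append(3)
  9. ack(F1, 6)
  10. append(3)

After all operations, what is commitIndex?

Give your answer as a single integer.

Answer: 6

Derivation:
Op 1: append 2 -> log_len=2
Op 2: F0 acks idx 2 -> match: F0=2 F1=0; commitIndex=2
Op 3: append 2 -> log_len=4
Op 4: F1 acks idx 2 -> match: F0=2 F1=2; commitIndex=2
Op 5: F0 acks idx 3 -> match: F0=3 F1=2; commitIndex=3
Op 6: F1 acks idx 4 -> match: F0=3 F1=4; commitIndex=4
Op 7: F1 acks idx 1 -> match: F0=3 F1=4; commitIndex=4
Op 8: append 3 -> log_len=7
Op 9: F1 acks idx 6 -> match: F0=3 F1=6; commitIndex=6
Op 10: append 3 -> log_len=10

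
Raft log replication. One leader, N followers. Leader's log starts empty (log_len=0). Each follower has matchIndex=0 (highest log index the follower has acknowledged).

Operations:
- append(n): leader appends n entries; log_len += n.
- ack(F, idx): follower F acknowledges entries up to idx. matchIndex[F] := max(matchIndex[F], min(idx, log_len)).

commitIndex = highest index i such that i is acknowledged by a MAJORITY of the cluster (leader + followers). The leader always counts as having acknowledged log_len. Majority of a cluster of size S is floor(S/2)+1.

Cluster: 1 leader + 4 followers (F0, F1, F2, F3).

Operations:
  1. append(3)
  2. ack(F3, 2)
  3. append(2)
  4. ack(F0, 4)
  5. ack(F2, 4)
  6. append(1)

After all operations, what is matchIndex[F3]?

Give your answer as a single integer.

Op 1: append 3 -> log_len=3
Op 2: F3 acks idx 2 -> match: F0=0 F1=0 F2=0 F3=2; commitIndex=0
Op 3: append 2 -> log_len=5
Op 4: F0 acks idx 4 -> match: F0=4 F1=0 F2=0 F3=2; commitIndex=2
Op 5: F2 acks idx 4 -> match: F0=4 F1=0 F2=4 F3=2; commitIndex=4
Op 6: append 1 -> log_len=6

Answer: 2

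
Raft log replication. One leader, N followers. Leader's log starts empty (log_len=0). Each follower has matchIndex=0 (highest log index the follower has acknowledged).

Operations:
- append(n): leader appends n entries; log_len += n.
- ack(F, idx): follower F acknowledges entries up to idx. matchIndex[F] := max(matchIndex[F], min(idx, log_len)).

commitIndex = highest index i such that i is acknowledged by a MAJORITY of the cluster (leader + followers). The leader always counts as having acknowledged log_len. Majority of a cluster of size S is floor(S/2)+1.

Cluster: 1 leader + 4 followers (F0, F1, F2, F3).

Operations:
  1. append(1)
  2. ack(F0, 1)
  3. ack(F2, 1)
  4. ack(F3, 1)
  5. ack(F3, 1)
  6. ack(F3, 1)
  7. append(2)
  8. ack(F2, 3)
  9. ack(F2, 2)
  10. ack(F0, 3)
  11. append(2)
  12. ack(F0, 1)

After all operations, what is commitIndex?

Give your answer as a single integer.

Answer: 3

Derivation:
Op 1: append 1 -> log_len=1
Op 2: F0 acks idx 1 -> match: F0=1 F1=0 F2=0 F3=0; commitIndex=0
Op 3: F2 acks idx 1 -> match: F0=1 F1=0 F2=1 F3=0; commitIndex=1
Op 4: F3 acks idx 1 -> match: F0=1 F1=0 F2=1 F3=1; commitIndex=1
Op 5: F3 acks idx 1 -> match: F0=1 F1=0 F2=1 F3=1; commitIndex=1
Op 6: F3 acks idx 1 -> match: F0=1 F1=0 F2=1 F3=1; commitIndex=1
Op 7: append 2 -> log_len=3
Op 8: F2 acks idx 3 -> match: F0=1 F1=0 F2=3 F3=1; commitIndex=1
Op 9: F2 acks idx 2 -> match: F0=1 F1=0 F2=3 F3=1; commitIndex=1
Op 10: F0 acks idx 3 -> match: F0=3 F1=0 F2=3 F3=1; commitIndex=3
Op 11: append 2 -> log_len=5
Op 12: F0 acks idx 1 -> match: F0=3 F1=0 F2=3 F3=1; commitIndex=3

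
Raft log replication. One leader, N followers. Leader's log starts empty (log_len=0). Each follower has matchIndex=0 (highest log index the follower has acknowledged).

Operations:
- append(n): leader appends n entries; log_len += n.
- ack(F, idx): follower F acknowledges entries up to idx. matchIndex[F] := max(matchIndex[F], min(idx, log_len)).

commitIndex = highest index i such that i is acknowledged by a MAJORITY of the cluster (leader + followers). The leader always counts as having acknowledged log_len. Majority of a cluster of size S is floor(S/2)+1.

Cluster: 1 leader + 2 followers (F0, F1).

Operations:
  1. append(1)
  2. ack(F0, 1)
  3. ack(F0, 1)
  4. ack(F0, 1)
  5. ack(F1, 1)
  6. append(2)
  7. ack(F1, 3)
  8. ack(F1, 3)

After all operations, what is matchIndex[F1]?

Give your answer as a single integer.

Answer: 3

Derivation:
Op 1: append 1 -> log_len=1
Op 2: F0 acks idx 1 -> match: F0=1 F1=0; commitIndex=1
Op 3: F0 acks idx 1 -> match: F0=1 F1=0; commitIndex=1
Op 4: F0 acks idx 1 -> match: F0=1 F1=0; commitIndex=1
Op 5: F1 acks idx 1 -> match: F0=1 F1=1; commitIndex=1
Op 6: append 2 -> log_len=3
Op 7: F1 acks idx 3 -> match: F0=1 F1=3; commitIndex=3
Op 8: F1 acks idx 3 -> match: F0=1 F1=3; commitIndex=3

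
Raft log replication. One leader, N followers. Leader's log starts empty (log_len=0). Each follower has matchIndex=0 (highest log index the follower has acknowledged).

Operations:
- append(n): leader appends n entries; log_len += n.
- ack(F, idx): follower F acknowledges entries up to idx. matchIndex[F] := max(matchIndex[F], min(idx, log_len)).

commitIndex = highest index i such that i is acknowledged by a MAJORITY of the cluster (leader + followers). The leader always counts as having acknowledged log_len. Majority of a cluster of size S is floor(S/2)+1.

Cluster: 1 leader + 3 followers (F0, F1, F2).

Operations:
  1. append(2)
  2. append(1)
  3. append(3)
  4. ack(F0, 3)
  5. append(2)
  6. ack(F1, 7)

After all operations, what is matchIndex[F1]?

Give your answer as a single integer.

Answer: 7

Derivation:
Op 1: append 2 -> log_len=2
Op 2: append 1 -> log_len=3
Op 3: append 3 -> log_len=6
Op 4: F0 acks idx 3 -> match: F0=3 F1=0 F2=0; commitIndex=0
Op 5: append 2 -> log_len=8
Op 6: F1 acks idx 7 -> match: F0=3 F1=7 F2=0; commitIndex=3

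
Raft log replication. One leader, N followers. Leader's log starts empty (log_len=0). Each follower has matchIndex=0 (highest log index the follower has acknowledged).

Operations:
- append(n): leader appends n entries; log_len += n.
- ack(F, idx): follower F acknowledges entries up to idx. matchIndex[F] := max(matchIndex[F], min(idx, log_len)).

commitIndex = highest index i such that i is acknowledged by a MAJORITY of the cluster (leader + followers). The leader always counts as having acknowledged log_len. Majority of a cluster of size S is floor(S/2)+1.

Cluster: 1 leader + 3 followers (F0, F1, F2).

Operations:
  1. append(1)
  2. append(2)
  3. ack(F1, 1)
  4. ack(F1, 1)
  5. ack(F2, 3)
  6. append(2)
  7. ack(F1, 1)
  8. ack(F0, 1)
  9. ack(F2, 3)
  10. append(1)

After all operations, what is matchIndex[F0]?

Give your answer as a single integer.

Answer: 1

Derivation:
Op 1: append 1 -> log_len=1
Op 2: append 2 -> log_len=3
Op 3: F1 acks idx 1 -> match: F0=0 F1=1 F2=0; commitIndex=0
Op 4: F1 acks idx 1 -> match: F0=0 F1=1 F2=0; commitIndex=0
Op 5: F2 acks idx 3 -> match: F0=0 F1=1 F2=3; commitIndex=1
Op 6: append 2 -> log_len=5
Op 7: F1 acks idx 1 -> match: F0=0 F1=1 F2=3; commitIndex=1
Op 8: F0 acks idx 1 -> match: F0=1 F1=1 F2=3; commitIndex=1
Op 9: F2 acks idx 3 -> match: F0=1 F1=1 F2=3; commitIndex=1
Op 10: append 1 -> log_len=6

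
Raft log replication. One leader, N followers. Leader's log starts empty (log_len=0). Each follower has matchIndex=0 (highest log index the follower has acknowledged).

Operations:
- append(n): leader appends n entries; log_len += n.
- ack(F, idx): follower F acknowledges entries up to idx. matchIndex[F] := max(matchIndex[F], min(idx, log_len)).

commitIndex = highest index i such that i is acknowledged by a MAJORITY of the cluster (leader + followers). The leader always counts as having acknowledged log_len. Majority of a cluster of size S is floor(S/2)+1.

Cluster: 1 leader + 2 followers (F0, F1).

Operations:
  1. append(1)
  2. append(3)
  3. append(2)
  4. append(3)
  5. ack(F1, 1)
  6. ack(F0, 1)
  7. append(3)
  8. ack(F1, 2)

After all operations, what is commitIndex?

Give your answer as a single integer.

Op 1: append 1 -> log_len=1
Op 2: append 3 -> log_len=4
Op 3: append 2 -> log_len=6
Op 4: append 3 -> log_len=9
Op 5: F1 acks idx 1 -> match: F0=0 F1=1; commitIndex=1
Op 6: F0 acks idx 1 -> match: F0=1 F1=1; commitIndex=1
Op 7: append 3 -> log_len=12
Op 8: F1 acks idx 2 -> match: F0=1 F1=2; commitIndex=2

Answer: 2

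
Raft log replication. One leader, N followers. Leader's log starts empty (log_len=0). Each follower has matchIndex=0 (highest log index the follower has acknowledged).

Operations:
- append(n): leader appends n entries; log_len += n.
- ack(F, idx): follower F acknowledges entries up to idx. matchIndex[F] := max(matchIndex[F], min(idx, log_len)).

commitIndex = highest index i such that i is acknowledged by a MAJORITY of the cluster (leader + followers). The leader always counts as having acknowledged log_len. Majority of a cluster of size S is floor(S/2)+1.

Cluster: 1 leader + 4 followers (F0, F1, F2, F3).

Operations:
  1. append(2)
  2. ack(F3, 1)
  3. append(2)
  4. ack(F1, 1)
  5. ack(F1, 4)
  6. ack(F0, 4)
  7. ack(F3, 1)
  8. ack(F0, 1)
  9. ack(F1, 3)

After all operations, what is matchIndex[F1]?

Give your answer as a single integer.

Answer: 4

Derivation:
Op 1: append 2 -> log_len=2
Op 2: F3 acks idx 1 -> match: F0=0 F1=0 F2=0 F3=1; commitIndex=0
Op 3: append 2 -> log_len=4
Op 4: F1 acks idx 1 -> match: F0=0 F1=1 F2=0 F3=1; commitIndex=1
Op 5: F1 acks idx 4 -> match: F0=0 F1=4 F2=0 F3=1; commitIndex=1
Op 6: F0 acks idx 4 -> match: F0=4 F1=4 F2=0 F3=1; commitIndex=4
Op 7: F3 acks idx 1 -> match: F0=4 F1=4 F2=0 F3=1; commitIndex=4
Op 8: F0 acks idx 1 -> match: F0=4 F1=4 F2=0 F3=1; commitIndex=4
Op 9: F1 acks idx 3 -> match: F0=4 F1=4 F2=0 F3=1; commitIndex=4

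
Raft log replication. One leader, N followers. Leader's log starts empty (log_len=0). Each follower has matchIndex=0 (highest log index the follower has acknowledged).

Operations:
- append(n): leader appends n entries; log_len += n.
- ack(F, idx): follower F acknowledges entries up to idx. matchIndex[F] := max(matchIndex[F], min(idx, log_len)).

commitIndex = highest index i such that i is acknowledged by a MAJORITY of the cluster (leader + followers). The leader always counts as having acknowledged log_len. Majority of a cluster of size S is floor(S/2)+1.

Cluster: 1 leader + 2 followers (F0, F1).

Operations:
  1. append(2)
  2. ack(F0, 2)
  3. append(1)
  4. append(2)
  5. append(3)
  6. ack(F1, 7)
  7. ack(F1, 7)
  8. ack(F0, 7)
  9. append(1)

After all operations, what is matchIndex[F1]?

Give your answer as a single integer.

Op 1: append 2 -> log_len=2
Op 2: F0 acks idx 2 -> match: F0=2 F1=0; commitIndex=2
Op 3: append 1 -> log_len=3
Op 4: append 2 -> log_len=5
Op 5: append 3 -> log_len=8
Op 6: F1 acks idx 7 -> match: F0=2 F1=7; commitIndex=7
Op 7: F1 acks idx 7 -> match: F0=2 F1=7; commitIndex=7
Op 8: F0 acks idx 7 -> match: F0=7 F1=7; commitIndex=7
Op 9: append 1 -> log_len=9

Answer: 7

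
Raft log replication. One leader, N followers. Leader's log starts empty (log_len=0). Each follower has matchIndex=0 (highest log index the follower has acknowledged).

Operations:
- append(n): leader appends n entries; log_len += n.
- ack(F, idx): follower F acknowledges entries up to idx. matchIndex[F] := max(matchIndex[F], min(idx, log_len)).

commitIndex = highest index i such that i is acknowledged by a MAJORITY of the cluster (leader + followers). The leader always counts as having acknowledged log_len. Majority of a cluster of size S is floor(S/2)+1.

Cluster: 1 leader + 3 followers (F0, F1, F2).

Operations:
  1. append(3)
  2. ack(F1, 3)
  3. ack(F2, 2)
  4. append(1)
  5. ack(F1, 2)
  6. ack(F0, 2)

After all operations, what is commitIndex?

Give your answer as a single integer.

Answer: 2

Derivation:
Op 1: append 3 -> log_len=3
Op 2: F1 acks idx 3 -> match: F0=0 F1=3 F2=0; commitIndex=0
Op 3: F2 acks idx 2 -> match: F0=0 F1=3 F2=2; commitIndex=2
Op 4: append 1 -> log_len=4
Op 5: F1 acks idx 2 -> match: F0=0 F1=3 F2=2; commitIndex=2
Op 6: F0 acks idx 2 -> match: F0=2 F1=3 F2=2; commitIndex=2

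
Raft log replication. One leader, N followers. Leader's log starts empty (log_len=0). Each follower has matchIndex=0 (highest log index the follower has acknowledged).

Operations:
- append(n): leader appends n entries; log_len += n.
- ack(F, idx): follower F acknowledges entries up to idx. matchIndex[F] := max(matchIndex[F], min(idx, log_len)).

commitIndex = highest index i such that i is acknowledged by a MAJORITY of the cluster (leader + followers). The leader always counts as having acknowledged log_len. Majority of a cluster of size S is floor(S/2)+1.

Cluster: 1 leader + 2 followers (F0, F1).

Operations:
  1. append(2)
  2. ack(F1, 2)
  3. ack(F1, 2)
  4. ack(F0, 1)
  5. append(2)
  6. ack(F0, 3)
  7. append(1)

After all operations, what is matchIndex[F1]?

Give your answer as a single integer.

Answer: 2

Derivation:
Op 1: append 2 -> log_len=2
Op 2: F1 acks idx 2 -> match: F0=0 F1=2; commitIndex=2
Op 3: F1 acks idx 2 -> match: F0=0 F1=2; commitIndex=2
Op 4: F0 acks idx 1 -> match: F0=1 F1=2; commitIndex=2
Op 5: append 2 -> log_len=4
Op 6: F0 acks idx 3 -> match: F0=3 F1=2; commitIndex=3
Op 7: append 1 -> log_len=5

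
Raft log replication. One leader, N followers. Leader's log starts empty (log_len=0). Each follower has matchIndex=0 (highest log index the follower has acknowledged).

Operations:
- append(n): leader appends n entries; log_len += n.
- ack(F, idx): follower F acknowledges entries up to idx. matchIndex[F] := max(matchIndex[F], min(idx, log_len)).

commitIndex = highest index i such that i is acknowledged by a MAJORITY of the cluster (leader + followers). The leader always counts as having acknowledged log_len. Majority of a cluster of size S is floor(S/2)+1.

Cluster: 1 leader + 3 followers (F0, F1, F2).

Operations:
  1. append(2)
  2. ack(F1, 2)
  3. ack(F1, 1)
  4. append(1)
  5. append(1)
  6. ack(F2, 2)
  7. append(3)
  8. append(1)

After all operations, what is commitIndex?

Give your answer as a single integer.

Answer: 2

Derivation:
Op 1: append 2 -> log_len=2
Op 2: F1 acks idx 2 -> match: F0=0 F1=2 F2=0; commitIndex=0
Op 3: F1 acks idx 1 -> match: F0=0 F1=2 F2=0; commitIndex=0
Op 4: append 1 -> log_len=3
Op 5: append 1 -> log_len=4
Op 6: F2 acks idx 2 -> match: F0=0 F1=2 F2=2; commitIndex=2
Op 7: append 3 -> log_len=7
Op 8: append 1 -> log_len=8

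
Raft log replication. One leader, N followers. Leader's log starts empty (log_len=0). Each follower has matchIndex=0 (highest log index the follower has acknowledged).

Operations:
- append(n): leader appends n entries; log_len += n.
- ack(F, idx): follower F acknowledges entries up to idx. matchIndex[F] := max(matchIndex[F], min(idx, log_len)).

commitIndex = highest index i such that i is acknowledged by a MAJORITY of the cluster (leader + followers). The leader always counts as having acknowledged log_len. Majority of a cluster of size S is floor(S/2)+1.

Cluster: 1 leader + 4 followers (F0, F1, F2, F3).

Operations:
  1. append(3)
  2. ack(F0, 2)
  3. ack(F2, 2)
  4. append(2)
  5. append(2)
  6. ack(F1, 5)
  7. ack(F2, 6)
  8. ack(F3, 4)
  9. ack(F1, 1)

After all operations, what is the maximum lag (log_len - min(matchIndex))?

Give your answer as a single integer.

Op 1: append 3 -> log_len=3
Op 2: F0 acks idx 2 -> match: F0=2 F1=0 F2=0 F3=0; commitIndex=0
Op 3: F2 acks idx 2 -> match: F0=2 F1=0 F2=2 F3=0; commitIndex=2
Op 4: append 2 -> log_len=5
Op 5: append 2 -> log_len=7
Op 6: F1 acks idx 5 -> match: F0=2 F1=5 F2=2 F3=0; commitIndex=2
Op 7: F2 acks idx 6 -> match: F0=2 F1=5 F2=6 F3=0; commitIndex=5
Op 8: F3 acks idx 4 -> match: F0=2 F1=5 F2=6 F3=4; commitIndex=5
Op 9: F1 acks idx 1 -> match: F0=2 F1=5 F2=6 F3=4; commitIndex=5

Answer: 5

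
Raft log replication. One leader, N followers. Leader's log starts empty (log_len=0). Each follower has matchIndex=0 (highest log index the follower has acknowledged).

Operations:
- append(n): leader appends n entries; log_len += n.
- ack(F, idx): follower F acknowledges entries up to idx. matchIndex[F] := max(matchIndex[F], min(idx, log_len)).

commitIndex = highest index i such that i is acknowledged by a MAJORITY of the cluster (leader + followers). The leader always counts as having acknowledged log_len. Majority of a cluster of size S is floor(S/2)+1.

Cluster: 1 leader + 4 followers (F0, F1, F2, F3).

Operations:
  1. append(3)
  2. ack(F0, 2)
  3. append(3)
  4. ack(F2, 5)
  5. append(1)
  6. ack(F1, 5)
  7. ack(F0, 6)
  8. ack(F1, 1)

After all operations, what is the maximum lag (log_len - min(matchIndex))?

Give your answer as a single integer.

Answer: 7

Derivation:
Op 1: append 3 -> log_len=3
Op 2: F0 acks idx 2 -> match: F0=2 F1=0 F2=0 F3=0; commitIndex=0
Op 3: append 3 -> log_len=6
Op 4: F2 acks idx 5 -> match: F0=2 F1=0 F2=5 F3=0; commitIndex=2
Op 5: append 1 -> log_len=7
Op 6: F1 acks idx 5 -> match: F0=2 F1=5 F2=5 F3=0; commitIndex=5
Op 7: F0 acks idx 6 -> match: F0=6 F1=5 F2=5 F3=0; commitIndex=5
Op 8: F1 acks idx 1 -> match: F0=6 F1=5 F2=5 F3=0; commitIndex=5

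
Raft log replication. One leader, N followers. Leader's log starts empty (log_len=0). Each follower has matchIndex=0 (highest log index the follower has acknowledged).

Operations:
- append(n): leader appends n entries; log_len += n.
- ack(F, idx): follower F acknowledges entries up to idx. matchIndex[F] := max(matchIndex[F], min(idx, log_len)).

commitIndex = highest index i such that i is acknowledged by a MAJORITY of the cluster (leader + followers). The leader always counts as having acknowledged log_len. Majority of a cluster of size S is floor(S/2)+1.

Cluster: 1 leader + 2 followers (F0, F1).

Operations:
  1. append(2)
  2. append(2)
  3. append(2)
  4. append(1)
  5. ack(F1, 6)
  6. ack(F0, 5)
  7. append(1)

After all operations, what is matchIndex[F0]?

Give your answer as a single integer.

Answer: 5

Derivation:
Op 1: append 2 -> log_len=2
Op 2: append 2 -> log_len=4
Op 3: append 2 -> log_len=6
Op 4: append 1 -> log_len=7
Op 5: F1 acks idx 6 -> match: F0=0 F1=6; commitIndex=6
Op 6: F0 acks idx 5 -> match: F0=5 F1=6; commitIndex=6
Op 7: append 1 -> log_len=8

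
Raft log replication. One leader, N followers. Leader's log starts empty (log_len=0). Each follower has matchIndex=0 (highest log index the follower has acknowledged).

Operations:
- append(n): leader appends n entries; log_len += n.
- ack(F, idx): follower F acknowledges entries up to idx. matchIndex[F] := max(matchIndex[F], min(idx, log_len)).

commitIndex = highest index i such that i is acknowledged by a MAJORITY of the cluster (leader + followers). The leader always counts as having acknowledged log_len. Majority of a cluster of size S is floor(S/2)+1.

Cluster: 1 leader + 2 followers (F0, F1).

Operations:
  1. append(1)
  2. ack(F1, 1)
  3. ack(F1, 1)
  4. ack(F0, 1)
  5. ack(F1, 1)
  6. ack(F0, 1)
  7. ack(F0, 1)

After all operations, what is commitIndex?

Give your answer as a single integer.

Op 1: append 1 -> log_len=1
Op 2: F1 acks idx 1 -> match: F0=0 F1=1; commitIndex=1
Op 3: F1 acks idx 1 -> match: F0=0 F1=1; commitIndex=1
Op 4: F0 acks idx 1 -> match: F0=1 F1=1; commitIndex=1
Op 5: F1 acks idx 1 -> match: F0=1 F1=1; commitIndex=1
Op 6: F0 acks idx 1 -> match: F0=1 F1=1; commitIndex=1
Op 7: F0 acks idx 1 -> match: F0=1 F1=1; commitIndex=1

Answer: 1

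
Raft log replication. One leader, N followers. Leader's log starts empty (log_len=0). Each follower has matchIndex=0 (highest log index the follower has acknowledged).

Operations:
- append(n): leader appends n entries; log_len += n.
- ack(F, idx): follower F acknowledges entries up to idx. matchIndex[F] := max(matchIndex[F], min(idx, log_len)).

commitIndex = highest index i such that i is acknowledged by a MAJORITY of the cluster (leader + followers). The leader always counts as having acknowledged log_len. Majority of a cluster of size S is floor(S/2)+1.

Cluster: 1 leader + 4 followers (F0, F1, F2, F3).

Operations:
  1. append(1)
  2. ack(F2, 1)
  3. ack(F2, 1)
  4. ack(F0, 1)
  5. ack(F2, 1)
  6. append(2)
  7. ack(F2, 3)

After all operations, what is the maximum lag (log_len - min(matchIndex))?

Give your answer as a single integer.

Op 1: append 1 -> log_len=1
Op 2: F2 acks idx 1 -> match: F0=0 F1=0 F2=1 F3=0; commitIndex=0
Op 3: F2 acks idx 1 -> match: F0=0 F1=0 F2=1 F3=0; commitIndex=0
Op 4: F0 acks idx 1 -> match: F0=1 F1=0 F2=1 F3=0; commitIndex=1
Op 5: F2 acks idx 1 -> match: F0=1 F1=0 F2=1 F3=0; commitIndex=1
Op 6: append 2 -> log_len=3
Op 7: F2 acks idx 3 -> match: F0=1 F1=0 F2=3 F3=0; commitIndex=1

Answer: 3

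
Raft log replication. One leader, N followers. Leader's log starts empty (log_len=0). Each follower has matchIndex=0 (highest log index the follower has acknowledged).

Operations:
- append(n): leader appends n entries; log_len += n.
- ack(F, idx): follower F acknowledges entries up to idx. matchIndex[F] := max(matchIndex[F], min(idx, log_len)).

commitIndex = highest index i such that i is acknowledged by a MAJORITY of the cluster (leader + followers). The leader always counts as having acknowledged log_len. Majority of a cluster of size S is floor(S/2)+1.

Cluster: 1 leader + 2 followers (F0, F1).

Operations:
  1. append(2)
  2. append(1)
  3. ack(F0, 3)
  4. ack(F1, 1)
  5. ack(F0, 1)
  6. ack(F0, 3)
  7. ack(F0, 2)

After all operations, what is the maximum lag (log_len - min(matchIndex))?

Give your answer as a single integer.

Op 1: append 2 -> log_len=2
Op 2: append 1 -> log_len=3
Op 3: F0 acks idx 3 -> match: F0=3 F1=0; commitIndex=3
Op 4: F1 acks idx 1 -> match: F0=3 F1=1; commitIndex=3
Op 5: F0 acks idx 1 -> match: F0=3 F1=1; commitIndex=3
Op 6: F0 acks idx 3 -> match: F0=3 F1=1; commitIndex=3
Op 7: F0 acks idx 2 -> match: F0=3 F1=1; commitIndex=3

Answer: 2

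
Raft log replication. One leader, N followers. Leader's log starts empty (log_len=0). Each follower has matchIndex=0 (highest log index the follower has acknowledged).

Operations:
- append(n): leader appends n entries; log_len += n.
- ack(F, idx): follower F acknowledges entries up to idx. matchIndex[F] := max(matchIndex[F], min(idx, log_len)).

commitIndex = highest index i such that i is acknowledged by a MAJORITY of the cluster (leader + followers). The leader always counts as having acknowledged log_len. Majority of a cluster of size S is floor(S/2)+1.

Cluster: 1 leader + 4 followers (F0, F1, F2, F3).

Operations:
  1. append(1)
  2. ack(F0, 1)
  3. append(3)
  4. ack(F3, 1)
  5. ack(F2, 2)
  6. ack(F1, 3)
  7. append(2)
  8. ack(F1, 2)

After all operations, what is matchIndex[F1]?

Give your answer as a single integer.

Op 1: append 1 -> log_len=1
Op 2: F0 acks idx 1 -> match: F0=1 F1=0 F2=0 F3=0; commitIndex=0
Op 3: append 3 -> log_len=4
Op 4: F3 acks idx 1 -> match: F0=1 F1=0 F2=0 F3=1; commitIndex=1
Op 5: F2 acks idx 2 -> match: F0=1 F1=0 F2=2 F3=1; commitIndex=1
Op 6: F1 acks idx 3 -> match: F0=1 F1=3 F2=2 F3=1; commitIndex=2
Op 7: append 2 -> log_len=6
Op 8: F1 acks idx 2 -> match: F0=1 F1=3 F2=2 F3=1; commitIndex=2

Answer: 3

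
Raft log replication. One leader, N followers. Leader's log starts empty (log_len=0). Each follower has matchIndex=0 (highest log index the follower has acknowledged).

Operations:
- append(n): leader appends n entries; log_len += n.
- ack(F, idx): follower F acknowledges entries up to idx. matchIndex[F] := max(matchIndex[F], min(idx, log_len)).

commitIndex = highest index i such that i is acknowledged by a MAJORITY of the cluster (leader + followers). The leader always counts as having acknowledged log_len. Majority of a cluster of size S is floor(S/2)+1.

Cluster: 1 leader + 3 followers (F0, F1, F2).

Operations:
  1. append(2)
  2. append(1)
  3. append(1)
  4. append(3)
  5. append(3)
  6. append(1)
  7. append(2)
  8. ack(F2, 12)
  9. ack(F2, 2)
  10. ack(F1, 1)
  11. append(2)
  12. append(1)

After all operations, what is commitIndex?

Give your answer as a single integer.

Answer: 1

Derivation:
Op 1: append 2 -> log_len=2
Op 2: append 1 -> log_len=3
Op 3: append 1 -> log_len=4
Op 4: append 3 -> log_len=7
Op 5: append 3 -> log_len=10
Op 6: append 1 -> log_len=11
Op 7: append 2 -> log_len=13
Op 8: F2 acks idx 12 -> match: F0=0 F1=0 F2=12; commitIndex=0
Op 9: F2 acks idx 2 -> match: F0=0 F1=0 F2=12; commitIndex=0
Op 10: F1 acks idx 1 -> match: F0=0 F1=1 F2=12; commitIndex=1
Op 11: append 2 -> log_len=15
Op 12: append 1 -> log_len=16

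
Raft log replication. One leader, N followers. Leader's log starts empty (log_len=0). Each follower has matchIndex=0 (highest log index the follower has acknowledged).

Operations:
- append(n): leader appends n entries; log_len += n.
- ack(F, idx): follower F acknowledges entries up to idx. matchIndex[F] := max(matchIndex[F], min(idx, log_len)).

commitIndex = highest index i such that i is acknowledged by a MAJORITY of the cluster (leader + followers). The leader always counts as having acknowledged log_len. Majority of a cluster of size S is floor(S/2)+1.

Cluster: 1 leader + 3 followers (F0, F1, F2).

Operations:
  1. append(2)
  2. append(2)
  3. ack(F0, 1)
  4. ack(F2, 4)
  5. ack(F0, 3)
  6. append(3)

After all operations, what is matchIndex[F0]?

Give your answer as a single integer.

Op 1: append 2 -> log_len=2
Op 2: append 2 -> log_len=4
Op 3: F0 acks idx 1 -> match: F0=1 F1=0 F2=0; commitIndex=0
Op 4: F2 acks idx 4 -> match: F0=1 F1=0 F2=4; commitIndex=1
Op 5: F0 acks idx 3 -> match: F0=3 F1=0 F2=4; commitIndex=3
Op 6: append 3 -> log_len=7

Answer: 3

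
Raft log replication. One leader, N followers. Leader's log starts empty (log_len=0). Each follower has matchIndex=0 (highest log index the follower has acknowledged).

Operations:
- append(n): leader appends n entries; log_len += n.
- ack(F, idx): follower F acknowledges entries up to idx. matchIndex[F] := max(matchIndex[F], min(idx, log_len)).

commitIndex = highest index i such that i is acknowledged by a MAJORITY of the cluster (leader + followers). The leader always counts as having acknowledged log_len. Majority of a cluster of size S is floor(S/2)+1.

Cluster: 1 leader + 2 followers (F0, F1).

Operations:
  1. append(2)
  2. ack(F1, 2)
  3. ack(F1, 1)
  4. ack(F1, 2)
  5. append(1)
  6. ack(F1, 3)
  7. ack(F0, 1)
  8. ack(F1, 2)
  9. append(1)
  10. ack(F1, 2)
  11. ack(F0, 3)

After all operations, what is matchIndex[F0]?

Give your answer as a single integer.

Answer: 3

Derivation:
Op 1: append 2 -> log_len=2
Op 2: F1 acks idx 2 -> match: F0=0 F1=2; commitIndex=2
Op 3: F1 acks idx 1 -> match: F0=0 F1=2; commitIndex=2
Op 4: F1 acks idx 2 -> match: F0=0 F1=2; commitIndex=2
Op 5: append 1 -> log_len=3
Op 6: F1 acks idx 3 -> match: F0=0 F1=3; commitIndex=3
Op 7: F0 acks idx 1 -> match: F0=1 F1=3; commitIndex=3
Op 8: F1 acks idx 2 -> match: F0=1 F1=3; commitIndex=3
Op 9: append 1 -> log_len=4
Op 10: F1 acks idx 2 -> match: F0=1 F1=3; commitIndex=3
Op 11: F0 acks idx 3 -> match: F0=3 F1=3; commitIndex=3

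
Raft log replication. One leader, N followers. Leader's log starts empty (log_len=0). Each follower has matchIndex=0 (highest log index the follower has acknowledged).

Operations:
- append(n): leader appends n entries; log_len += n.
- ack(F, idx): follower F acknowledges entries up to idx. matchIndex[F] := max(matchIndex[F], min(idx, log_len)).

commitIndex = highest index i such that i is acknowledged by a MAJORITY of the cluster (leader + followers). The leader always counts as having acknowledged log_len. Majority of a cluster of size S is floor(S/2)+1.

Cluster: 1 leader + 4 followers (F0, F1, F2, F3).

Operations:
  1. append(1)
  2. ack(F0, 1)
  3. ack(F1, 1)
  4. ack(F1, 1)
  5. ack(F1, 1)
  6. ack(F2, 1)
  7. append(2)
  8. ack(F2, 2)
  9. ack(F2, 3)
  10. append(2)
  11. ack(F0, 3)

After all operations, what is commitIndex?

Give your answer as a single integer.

Op 1: append 1 -> log_len=1
Op 2: F0 acks idx 1 -> match: F0=1 F1=0 F2=0 F3=0; commitIndex=0
Op 3: F1 acks idx 1 -> match: F0=1 F1=1 F2=0 F3=0; commitIndex=1
Op 4: F1 acks idx 1 -> match: F0=1 F1=1 F2=0 F3=0; commitIndex=1
Op 5: F1 acks idx 1 -> match: F0=1 F1=1 F2=0 F3=0; commitIndex=1
Op 6: F2 acks idx 1 -> match: F0=1 F1=1 F2=1 F3=0; commitIndex=1
Op 7: append 2 -> log_len=3
Op 8: F2 acks idx 2 -> match: F0=1 F1=1 F2=2 F3=0; commitIndex=1
Op 9: F2 acks idx 3 -> match: F0=1 F1=1 F2=3 F3=0; commitIndex=1
Op 10: append 2 -> log_len=5
Op 11: F0 acks idx 3 -> match: F0=3 F1=1 F2=3 F3=0; commitIndex=3

Answer: 3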